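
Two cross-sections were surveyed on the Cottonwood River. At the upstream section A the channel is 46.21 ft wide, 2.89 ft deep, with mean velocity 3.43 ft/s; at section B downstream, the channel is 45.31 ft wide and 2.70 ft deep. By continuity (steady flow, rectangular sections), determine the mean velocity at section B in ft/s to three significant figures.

Q = A₁V₁ = (46.21×2.89) × 3.43 = 458.1 ft³/s
A₂ = 45.31 × 2.70 = 122.3 ft²
V₂ = Q/A₂ = 458.1/122.3 = 3.744 ft/s

3.74 ft/s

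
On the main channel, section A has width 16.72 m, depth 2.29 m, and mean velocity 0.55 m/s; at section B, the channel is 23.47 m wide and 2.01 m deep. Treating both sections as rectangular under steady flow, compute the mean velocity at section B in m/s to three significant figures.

0.446 m/s

Q = A₁V₁ = (16.72×2.29) × 0.55 = 21.06 m³/s
A₂ = 23.47 × 2.01 = 47.17 m²
V₂ = Q/A₂ = 21.06/47.17 = 0.4464 m/s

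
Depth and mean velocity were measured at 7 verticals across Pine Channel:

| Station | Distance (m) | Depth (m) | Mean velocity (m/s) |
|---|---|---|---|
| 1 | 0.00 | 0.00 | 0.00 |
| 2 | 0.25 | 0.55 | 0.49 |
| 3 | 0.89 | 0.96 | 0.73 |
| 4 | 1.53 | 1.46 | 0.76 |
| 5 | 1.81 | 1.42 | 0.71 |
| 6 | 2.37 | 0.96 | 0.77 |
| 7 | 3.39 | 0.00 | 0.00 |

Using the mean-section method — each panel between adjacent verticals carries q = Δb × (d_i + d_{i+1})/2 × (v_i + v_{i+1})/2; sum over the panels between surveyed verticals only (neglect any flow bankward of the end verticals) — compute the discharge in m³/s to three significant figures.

1.87 m³/s

Panel 1-2: Δb = 0.25 m, d̄ = (0.00+0.55)/2 = 0.275, v̄ = (0.00+0.49)/2 = 0.245 → q = 0.25×0.275×0.245 = 0.01684 m³/s
Panel 2-3: Δb = 0.64 m, d̄ = (0.55+0.96)/2 = 0.755, v̄ = (0.49+0.73)/2 = 0.61 → q = 0.64×0.755×0.61 = 0.2948 m³/s
Panel 3-4: Δb = 0.64 m, d̄ = (0.96+1.46)/2 = 1.21, v̄ = (0.73+0.76)/2 = 0.745 → q = 0.64×1.21×0.745 = 0.5769 m³/s
Panel 4-5: Δb = 0.28 m, d̄ = (1.46+1.42)/2 = 1.44, v̄ = (0.76+0.71)/2 = 0.735 → q = 0.28×1.44×0.735 = 0.2964 m³/s
Panel 5-6: Δb = 0.56 m, d̄ = (1.42+0.96)/2 = 1.19, v̄ = (0.71+0.77)/2 = 0.74 → q = 0.56×1.19×0.74 = 0.4931 m³/s
Panel 6-7: Δb = 1.02 m, d̄ = (0.96+0.00)/2 = 0.48, v̄ = (0.77+0.00)/2 = 0.385 → q = 1.02×0.48×0.385 = 0.1885 m³/s
Q = Σ q = 1.867 m³/s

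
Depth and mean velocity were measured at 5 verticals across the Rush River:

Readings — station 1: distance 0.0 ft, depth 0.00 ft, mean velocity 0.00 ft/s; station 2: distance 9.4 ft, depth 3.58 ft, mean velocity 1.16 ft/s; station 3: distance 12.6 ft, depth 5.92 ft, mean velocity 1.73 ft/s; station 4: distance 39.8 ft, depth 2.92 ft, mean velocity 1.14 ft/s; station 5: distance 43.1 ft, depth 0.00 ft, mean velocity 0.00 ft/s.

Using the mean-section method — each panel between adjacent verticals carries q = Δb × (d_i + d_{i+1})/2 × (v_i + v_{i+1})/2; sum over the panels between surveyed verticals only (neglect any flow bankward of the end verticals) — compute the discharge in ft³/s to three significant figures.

Panel 1-2: Δb = 9.4 ft, d̄ = (0.00+3.58)/2 = 1.79, v̄ = (0.00+1.16)/2 = 0.58 → q = 9.4×1.79×0.58 = 9.759 ft³/s
Panel 2-3: Δb = 3.2 ft, d̄ = (3.58+5.92)/2 = 4.75, v̄ = (1.16+1.73)/2 = 1.445 → q = 3.2×4.75×1.445 = 21.96 ft³/s
Panel 3-4: Δb = 27.2 ft, d̄ = (5.92+2.92)/2 = 4.42, v̄ = (1.73+1.14)/2 = 1.435 → q = 27.2×4.42×1.435 = 172.5 ft³/s
Panel 4-5: Δb = 3.3 ft, d̄ = (2.92+0.00)/2 = 1.46, v̄ = (1.14+0.00)/2 = 0.57 → q = 3.3×1.46×0.57 = 2.746 ft³/s
Q = Σ q = 207.0 ft³/s

207 ft³/s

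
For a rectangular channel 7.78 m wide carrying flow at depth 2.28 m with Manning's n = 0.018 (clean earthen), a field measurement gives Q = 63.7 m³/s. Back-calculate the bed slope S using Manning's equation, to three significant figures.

A = b·y = 7.78 × 2.28 = 17.74 m²
P = b + 2y = 7.78 + 2×2.28 = 12.34 m
R = A/P = 17.74/12.34 = 1.437 m
S = (Q·n / (1·A·R^(2/3)))² = (63.7×0.018 / (1×17.74×1.274))² = 0.002576

0.00258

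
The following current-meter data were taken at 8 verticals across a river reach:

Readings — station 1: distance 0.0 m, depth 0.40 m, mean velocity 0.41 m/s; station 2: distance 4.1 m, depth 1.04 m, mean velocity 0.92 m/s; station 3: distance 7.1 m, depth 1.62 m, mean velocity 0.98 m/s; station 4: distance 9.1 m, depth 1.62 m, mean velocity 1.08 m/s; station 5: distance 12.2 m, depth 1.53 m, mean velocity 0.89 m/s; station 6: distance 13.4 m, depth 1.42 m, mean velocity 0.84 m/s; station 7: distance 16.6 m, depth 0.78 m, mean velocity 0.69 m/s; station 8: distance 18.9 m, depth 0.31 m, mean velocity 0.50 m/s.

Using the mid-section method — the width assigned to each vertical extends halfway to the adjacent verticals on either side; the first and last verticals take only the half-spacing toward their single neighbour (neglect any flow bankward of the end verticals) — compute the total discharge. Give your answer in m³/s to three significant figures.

19.4 m³/s

w_1 = (4.1 − 0.0)/2 = 2.05 m; q_1 = 0.41 × 0.40 × 2.05 = 0.3362 m³/s
w_2 = (7.1 − 0.0)/2 = 3.55 m; q_2 = 0.92 × 1.04 × 3.55 = 3.397 m³/s
w_3 = (9.1 − 4.1)/2 = 2.5 m; q_3 = 0.98 × 1.62 × 2.5 = 3.969 m³/s
w_4 = (12.2 − 7.1)/2 = 2.55 m; q_4 = 1.08 × 1.62 × 2.55 = 4.461 m³/s
w_5 = (13.4 − 9.1)/2 = 2.15 m; q_5 = 0.89 × 1.53 × 2.15 = 2.928 m³/s
w_6 = (16.6 − 12.2)/2 = 2.2 m; q_6 = 0.84 × 1.42 × 2.2 = 2.624 m³/s
w_7 = (18.9 − 13.4)/2 = 2.75 m; q_7 = 0.69 × 0.78 × 2.75 = 1.480 m³/s
w_8 = (18.9 − 16.6)/2 = 1.15 m; q_8 = 0.50 × 0.31 × 1.15 = 0.1783 m³/s
Q = Σ qᵢ = 19.37 m³/s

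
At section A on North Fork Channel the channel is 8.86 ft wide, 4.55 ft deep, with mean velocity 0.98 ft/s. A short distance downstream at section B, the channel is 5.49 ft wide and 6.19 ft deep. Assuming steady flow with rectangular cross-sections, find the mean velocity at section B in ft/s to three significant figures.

Q = A₁V₁ = (8.86×4.55) × 0.98 = 39.51 ft³/s
A₂ = 5.49 × 6.19 = 33.98 ft²
V₂ = Q/A₂ = 39.51/33.98 = 1.163 ft/s

1.16 ft/s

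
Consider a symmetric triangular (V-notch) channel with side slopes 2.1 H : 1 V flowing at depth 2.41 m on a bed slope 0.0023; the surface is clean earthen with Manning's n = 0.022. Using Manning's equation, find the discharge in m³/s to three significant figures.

28.1 m³/s

A = z·y² = 2.1×2.41² = 12.20 m²
P = 2y√(1+z²) = 2×2.41×√(1+2.1²) = 11.21 m
R = A/P = 12.20/11.21 = 1.088 m
Q = (1/n)·A·R^(2/3)·S^(1/2) = (1/0.022) × 12.20 × 1.088^(2/3) × 0.0023^(1/2) = 28.13 m³/s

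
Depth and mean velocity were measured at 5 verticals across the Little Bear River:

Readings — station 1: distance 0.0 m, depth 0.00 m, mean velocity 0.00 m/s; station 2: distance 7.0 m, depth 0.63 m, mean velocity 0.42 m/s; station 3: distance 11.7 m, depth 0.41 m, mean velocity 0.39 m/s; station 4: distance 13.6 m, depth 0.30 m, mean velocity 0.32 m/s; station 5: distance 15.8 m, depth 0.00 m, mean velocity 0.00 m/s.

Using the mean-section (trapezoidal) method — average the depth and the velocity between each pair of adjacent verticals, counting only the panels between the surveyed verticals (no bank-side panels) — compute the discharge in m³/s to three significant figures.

1.75 m³/s

Panel 1-2: Δb = 7 m, d̄ = (0.00+0.63)/2 = 0.315, v̄ = (0.00+0.42)/2 = 0.21 → q = 7×0.315×0.21 = 0.4631 m³/s
Panel 2-3: Δb = 4.7 m, d̄ = (0.63+0.41)/2 = 0.52, v̄ = (0.42+0.39)/2 = 0.405 → q = 4.7×0.52×0.405 = 0.9898 m³/s
Panel 3-4: Δb = 1.9 m, d̄ = (0.41+0.30)/2 = 0.355, v̄ = (0.39+0.32)/2 = 0.355 → q = 1.9×0.355×0.355 = 0.2394 m³/s
Panel 4-5: Δb = 2.2 m, d̄ = (0.30+0.00)/2 = 0.15, v̄ = (0.32+0.00)/2 = 0.16 → q = 2.2×0.15×0.16 = 0.05280 m³/s
Q = Σ q = 1.745 m³/s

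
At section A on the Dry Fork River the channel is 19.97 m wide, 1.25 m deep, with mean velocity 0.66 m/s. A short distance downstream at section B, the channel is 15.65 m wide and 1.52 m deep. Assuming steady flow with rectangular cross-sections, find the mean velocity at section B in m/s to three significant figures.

0.693 m/s

Q = A₁V₁ = (19.97×1.25) × 0.66 = 16.48 m³/s
A₂ = 15.65 × 1.52 = 23.79 m²
V₂ = Q/A₂ = 16.48/23.79 = 0.6926 m/s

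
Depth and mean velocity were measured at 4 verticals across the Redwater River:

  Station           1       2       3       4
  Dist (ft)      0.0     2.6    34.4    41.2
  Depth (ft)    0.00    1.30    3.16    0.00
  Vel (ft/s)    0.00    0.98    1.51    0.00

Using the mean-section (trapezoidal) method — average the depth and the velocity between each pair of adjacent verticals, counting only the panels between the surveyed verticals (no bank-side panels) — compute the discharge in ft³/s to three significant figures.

97.2 ft³/s

Panel 1-2: Δb = 2.6 ft, d̄ = (0.00+1.30)/2 = 0.65, v̄ = (0.00+0.98)/2 = 0.49 → q = 2.6×0.65×0.49 = 0.8281 ft³/s
Panel 2-3: Δb = 31.8 ft, d̄ = (1.30+3.16)/2 = 2.23, v̄ = (0.98+1.51)/2 = 1.245 → q = 31.8×2.23×1.245 = 88.29 ft³/s
Panel 3-4: Δb = 6.8 ft, d̄ = (3.16+0.00)/2 = 1.58, v̄ = (1.51+0.00)/2 = 0.755 → q = 6.8×1.58×0.755 = 8.112 ft³/s
Q = Σ q = 97.23 ft³/s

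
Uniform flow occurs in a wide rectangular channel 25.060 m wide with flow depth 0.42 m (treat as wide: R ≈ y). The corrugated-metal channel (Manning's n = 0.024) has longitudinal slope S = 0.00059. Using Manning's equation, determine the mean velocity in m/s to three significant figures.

A = b·y = 25.060 × 0.42 = 10.53 m²
Wide channel: R ≈ y = 0.42 m
Q = (1/n)·A·R^(2/3)·S^(1/2) = (1/0.024) × 10.53 × 0.4200^(2/3) × 0.00059^(1/2) = 5.974 m³/s
V = Q/A = 5.974/10.53 = 0.5676 m/s

0.568 m/s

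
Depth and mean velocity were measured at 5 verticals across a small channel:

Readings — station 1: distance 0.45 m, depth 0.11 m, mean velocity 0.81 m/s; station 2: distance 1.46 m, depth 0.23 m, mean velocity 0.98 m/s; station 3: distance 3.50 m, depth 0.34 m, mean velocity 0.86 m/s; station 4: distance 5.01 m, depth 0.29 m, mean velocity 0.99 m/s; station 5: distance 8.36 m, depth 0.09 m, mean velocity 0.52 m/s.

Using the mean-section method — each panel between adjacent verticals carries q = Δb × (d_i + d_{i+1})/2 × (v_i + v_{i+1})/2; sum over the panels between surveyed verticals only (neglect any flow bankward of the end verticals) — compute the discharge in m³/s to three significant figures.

1.61 m³/s

Panel 1-2: Δb = 1.01 m, d̄ = (0.11+0.23)/2 = 0.17, v̄ = (0.81+0.98)/2 = 0.895 → q = 1.01×0.17×0.895 = 0.1537 m³/s
Panel 2-3: Δb = 2.04 m, d̄ = (0.23+0.34)/2 = 0.285, v̄ = (0.98+0.86)/2 = 0.92 → q = 2.04×0.285×0.92 = 0.5349 m³/s
Panel 3-4: Δb = 1.51 m, d̄ = (0.34+0.29)/2 = 0.315, v̄ = (0.86+0.99)/2 = 0.925 → q = 1.51×0.315×0.925 = 0.4400 m³/s
Panel 4-5: Δb = 3.35 m, d̄ = (0.29+0.09)/2 = 0.19, v̄ = (0.99+0.52)/2 = 0.755 → q = 3.35×0.19×0.755 = 0.4806 m³/s
Q = Σ q = 1.609 m³/s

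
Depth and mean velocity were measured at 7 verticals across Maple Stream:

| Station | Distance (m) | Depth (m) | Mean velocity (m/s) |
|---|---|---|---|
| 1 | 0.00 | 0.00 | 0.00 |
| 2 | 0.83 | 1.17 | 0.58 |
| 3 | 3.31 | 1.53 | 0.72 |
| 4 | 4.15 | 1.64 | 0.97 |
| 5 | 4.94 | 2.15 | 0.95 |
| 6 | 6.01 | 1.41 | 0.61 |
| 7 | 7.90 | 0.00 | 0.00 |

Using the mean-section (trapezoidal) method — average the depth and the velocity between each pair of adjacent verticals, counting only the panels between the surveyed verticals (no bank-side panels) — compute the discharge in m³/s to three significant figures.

Panel 1-2: Δb = 0.83 m, d̄ = (0.00+1.17)/2 = 0.585, v̄ = (0.00+0.58)/2 = 0.29 → q = 0.83×0.585×0.29 = 0.1408 m³/s
Panel 2-3: Δb = 2.48 m, d̄ = (1.17+1.53)/2 = 1.35, v̄ = (0.58+0.72)/2 = 0.65 → q = 2.48×1.35×0.65 = 2.176 m³/s
Panel 3-4: Δb = 0.84 m, d̄ = (1.53+1.64)/2 = 1.585, v̄ = (0.72+0.97)/2 = 0.845 → q = 0.84×1.585×0.845 = 1.125 m³/s
Panel 4-5: Δb = 0.79 m, d̄ = (1.64+2.15)/2 = 1.895, v̄ = (0.97+0.95)/2 = 0.96 → q = 0.79×1.895×0.96 = 1.437 m³/s
Panel 5-6: Δb = 1.07 m, d̄ = (2.15+1.41)/2 = 1.78, v̄ = (0.95+0.61)/2 = 0.78 → q = 1.07×1.78×0.78 = 1.486 m³/s
Panel 6-7: Δb = 1.89 m, d̄ = (1.41+0.00)/2 = 0.705, v̄ = (0.61+0.00)/2 = 0.305 → q = 1.89×0.705×0.305 = 0.4064 m³/s
Q = Σ q = 6.771 m³/s

6.77 m³/s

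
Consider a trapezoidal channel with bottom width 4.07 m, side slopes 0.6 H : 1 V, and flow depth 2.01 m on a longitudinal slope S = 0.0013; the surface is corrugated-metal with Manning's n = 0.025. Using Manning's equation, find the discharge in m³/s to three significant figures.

A = (b + z·y)·y = (4.07 + 0.6×2.01)×2.01 = 10.60 m²
P = b + 2y√(1+z²) = 4.07 + 2×2.01×√(1+0.6²) = 8.758 m
R = A/P = 10.60/8.758 = 1.211 m
Q = (1/n)·A·R^(2/3)·S^(1/2) = (1/0.025) × 10.60 × 1.211^(2/3) × 0.0013^(1/2) = 17.38 m³/s

17.4 m³/s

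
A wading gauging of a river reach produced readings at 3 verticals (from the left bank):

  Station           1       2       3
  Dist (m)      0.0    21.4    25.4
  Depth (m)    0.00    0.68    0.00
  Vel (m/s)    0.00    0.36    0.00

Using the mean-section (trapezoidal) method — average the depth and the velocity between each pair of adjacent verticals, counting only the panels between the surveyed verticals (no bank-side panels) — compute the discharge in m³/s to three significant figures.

Panel 1-2: Δb = 21.4 m, d̄ = (0.00+0.68)/2 = 0.34, v̄ = (0.00+0.36)/2 = 0.18 → q = 21.4×0.34×0.18 = 1.310 m³/s
Panel 2-3: Δb = 4 m, d̄ = (0.68+0.00)/2 = 0.34, v̄ = (0.36+0.00)/2 = 0.18 → q = 4×0.34×0.18 = 0.2448 m³/s
Q = Σ q = 1.554 m³/s

1.55 m³/s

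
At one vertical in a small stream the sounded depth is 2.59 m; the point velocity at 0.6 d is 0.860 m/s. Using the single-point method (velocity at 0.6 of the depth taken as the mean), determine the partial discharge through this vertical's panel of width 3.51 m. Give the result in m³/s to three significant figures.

7.82 m³/s

v̄ = v₀.₆ = 0.860 m/s
q = v̄ × d × w = 0.8600 × 2.59 × 3.51 = 7.818 m³/s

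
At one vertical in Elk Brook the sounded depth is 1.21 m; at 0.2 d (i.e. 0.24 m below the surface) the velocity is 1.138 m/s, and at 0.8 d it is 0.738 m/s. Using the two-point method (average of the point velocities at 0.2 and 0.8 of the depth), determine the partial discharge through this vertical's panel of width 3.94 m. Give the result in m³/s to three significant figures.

v̄ = (1.138 + 0.738) / 2 = 0.9380 m/s
q = v̄ × d × w = 0.9380 × 1.21 × 3.94 = 4.472 m³/s

4.47 m³/s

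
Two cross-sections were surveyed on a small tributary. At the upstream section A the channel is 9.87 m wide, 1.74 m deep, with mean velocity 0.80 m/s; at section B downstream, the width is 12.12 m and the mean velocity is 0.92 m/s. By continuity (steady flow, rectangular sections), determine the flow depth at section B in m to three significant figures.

1.23 m

Q = A₁V₁ = (9.87×1.74) × 0.80 = 13.74 m³/s
d₂ = Q/(b₂ V₂) = 13.74/(12.12×0.92) = 1.232 m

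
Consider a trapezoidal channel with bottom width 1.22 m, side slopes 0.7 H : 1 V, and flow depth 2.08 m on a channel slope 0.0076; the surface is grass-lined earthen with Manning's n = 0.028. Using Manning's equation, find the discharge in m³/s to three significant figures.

A = (b + z·y)·y = (1.22 + 0.7×2.08)×2.08 = 5.566 m²
P = b + 2y√(1+z²) = 1.22 + 2×2.08×√(1+0.7²) = 6.298 m
R = A/P = 5.566/6.298 = 0.8838 m
Q = (1/n)·A·R^(2/3)·S^(1/2) = (1/0.028) × 5.566 × 0.8838^(2/3) × 0.0076^(1/2) = 15.96 m³/s

16.0 m³/s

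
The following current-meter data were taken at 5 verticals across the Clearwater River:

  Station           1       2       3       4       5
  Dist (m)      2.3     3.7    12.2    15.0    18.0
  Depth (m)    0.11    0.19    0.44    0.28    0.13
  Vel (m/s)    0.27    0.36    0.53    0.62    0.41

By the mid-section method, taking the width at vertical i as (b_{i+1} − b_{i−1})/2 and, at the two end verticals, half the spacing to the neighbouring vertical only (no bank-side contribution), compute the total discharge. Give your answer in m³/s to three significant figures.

2.26 m³/s

w_1 = (3.7 − 2.3)/2 = 0.7 m; q_1 = 0.27 × 0.11 × 0.7 = 0.02079 m³/s
w_2 = (12.2 − 2.3)/2 = 4.95 m; q_2 = 0.36 × 0.19 × 4.95 = 0.3386 m³/s
w_3 = (15.0 − 3.7)/2 = 5.65 m; q_3 = 0.53 × 0.44 × 5.65 = 1.318 m³/s
w_4 = (18.0 − 12.2)/2 = 2.9 m; q_4 = 0.62 × 0.28 × 2.9 = 0.5034 m³/s
w_5 = (18.0 − 15.0)/2 = 1.5 m; q_5 = 0.41 × 0.13 × 1.5 = 0.07995 m³/s
Q = Σ qᵢ = 2.260 m³/s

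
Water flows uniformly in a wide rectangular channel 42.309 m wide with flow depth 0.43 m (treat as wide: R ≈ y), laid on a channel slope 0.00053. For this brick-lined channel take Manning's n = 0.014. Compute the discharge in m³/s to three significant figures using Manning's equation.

17.0 m³/s

A = b·y = 42.309 × 0.43 = 18.19 m²
Wide channel: R ≈ y = 0.43 m
Q = (1/n)·A·R^(2/3)·S^(1/2) = (1/0.014) × 18.19 × 0.4300^(2/3) × 0.00053^(1/2) = 17.04 m³/s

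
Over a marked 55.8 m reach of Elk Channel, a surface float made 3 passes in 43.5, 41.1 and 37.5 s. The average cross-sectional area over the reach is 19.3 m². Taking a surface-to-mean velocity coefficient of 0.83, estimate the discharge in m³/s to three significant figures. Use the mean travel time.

22.0 m³/s

t̄ = (43.5 + 41.1 + 37.5) / 3 = 40.7 s
v_surface = L / t̄ = 55.8 / 40.7 = 1.371 m/s
v_mean = 0.83 × 1.371 = 1.138 m/s
Q = A × v_mean = 19.3 × 1.138 = 21.96 m³/s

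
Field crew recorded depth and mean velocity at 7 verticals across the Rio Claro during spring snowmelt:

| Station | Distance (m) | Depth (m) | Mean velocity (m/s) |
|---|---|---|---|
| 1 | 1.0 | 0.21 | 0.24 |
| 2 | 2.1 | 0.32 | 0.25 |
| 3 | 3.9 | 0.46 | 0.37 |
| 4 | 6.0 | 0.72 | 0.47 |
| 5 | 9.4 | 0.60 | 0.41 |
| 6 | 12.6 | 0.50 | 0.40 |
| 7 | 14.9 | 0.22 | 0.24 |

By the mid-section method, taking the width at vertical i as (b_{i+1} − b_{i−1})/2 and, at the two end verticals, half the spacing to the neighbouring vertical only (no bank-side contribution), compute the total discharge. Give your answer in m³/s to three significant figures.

w_1 = (2.1 − 1.0)/2 = 0.55 m; q_1 = 0.24 × 0.21 × 0.55 = 0.02772 m³/s
w_2 = (3.9 − 1.0)/2 = 1.45 m; q_2 = 0.25 × 0.32 × 1.45 = 0.1160 m³/s
w_3 = (6.0 − 2.1)/2 = 1.95 m; q_3 = 0.37 × 0.46 × 1.95 = 0.3319 m³/s
w_4 = (9.4 − 3.9)/2 = 2.75 m; q_4 = 0.47 × 0.72 × 2.75 = 0.9306 m³/s
w_5 = (12.6 − 6.0)/2 = 3.3 m; q_5 = 0.41 × 0.60 × 3.3 = 0.8118 m³/s
w_6 = (14.9 − 9.4)/2 = 2.75 m; q_6 = 0.40 × 0.50 × 2.75 = 0.5500 m³/s
w_7 = (14.9 − 12.6)/2 = 1.15 m; q_7 = 0.24 × 0.22 × 1.15 = 0.06072 m³/s
Q = Σ qᵢ = 2.829 m³/s

2.83 m³/s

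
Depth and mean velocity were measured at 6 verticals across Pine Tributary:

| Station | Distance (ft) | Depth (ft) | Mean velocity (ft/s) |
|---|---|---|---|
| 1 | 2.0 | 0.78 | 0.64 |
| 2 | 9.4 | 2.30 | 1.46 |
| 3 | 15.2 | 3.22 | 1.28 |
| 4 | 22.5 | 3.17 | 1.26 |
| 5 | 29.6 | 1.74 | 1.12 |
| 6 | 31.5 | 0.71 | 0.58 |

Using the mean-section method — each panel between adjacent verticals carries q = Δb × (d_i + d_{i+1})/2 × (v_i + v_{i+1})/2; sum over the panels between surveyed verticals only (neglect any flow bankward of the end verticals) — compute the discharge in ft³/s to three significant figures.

Panel 1-2: Δb = 7.4 ft, d̄ = (0.78+2.30)/2 = 1.54, v̄ = (0.64+1.46)/2 = 1.05 → q = 7.4×1.54×1.05 = 11.97 ft³/s
Panel 2-3: Δb = 5.8 ft, d̄ = (2.30+3.22)/2 = 2.76, v̄ = (1.46+1.28)/2 = 1.37 → q = 5.8×2.76×1.37 = 21.93 ft³/s
Panel 3-4: Δb = 7.3 ft, d̄ = (3.22+3.17)/2 = 3.195, v̄ = (1.28+1.26)/2 = 1.27 → q = 7.3×3.195×1.27 = 29.62 ft³/s
Panel 4-5: Δb = 7.1 ft, d̄ = (3.17+1.74)/2 = 2.455, v̄ = (1.26+1.12)/2 = 1.19 → q = 7.1×2.455×1.19 = 20.74 ft³/s
Panel 5-6: Δb = 1.9 ft, d̄ = (1.74+0.71)/2 = 1.225, v̄ = (1.12+0.58)/2 = 0.85 → q = 1.9×1.225×0.85 = 1.978 ft³/s
Q = Σ q = 86.24 ft³/s

86.2 ft³/s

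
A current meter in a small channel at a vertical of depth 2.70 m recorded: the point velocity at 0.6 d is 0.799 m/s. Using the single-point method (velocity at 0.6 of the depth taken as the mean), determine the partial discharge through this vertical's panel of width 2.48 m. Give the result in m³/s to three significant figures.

v̄ = v₀.₆ = 0.799 m/s
q = v̄ × d × w = 0.7990 × 2.70 × 2.48 = 5.350 m³/s

5.35 m³/s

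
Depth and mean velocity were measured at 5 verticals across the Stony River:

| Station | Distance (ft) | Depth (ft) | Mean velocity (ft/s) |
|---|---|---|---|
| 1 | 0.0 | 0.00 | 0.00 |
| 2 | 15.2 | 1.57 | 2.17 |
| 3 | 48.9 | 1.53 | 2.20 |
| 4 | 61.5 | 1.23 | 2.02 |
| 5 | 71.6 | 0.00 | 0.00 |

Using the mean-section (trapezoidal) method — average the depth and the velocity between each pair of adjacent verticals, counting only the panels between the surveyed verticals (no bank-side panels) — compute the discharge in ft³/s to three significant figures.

Panel 1-2: Δb = 15.2 ft, d̄ = (0.00+1.57)/2 = 0.785, v̄ = (0.00+2.17)/2 = 1.085 → q = 15.2×0.785×1.085 = 12.95 ft³/s
Panel 2-3: Δb = 33.7 ft, d̄ = (1.57+1.53)/2 = 1.55, v̄ = (2.17+2.20)/2 = 2.185 → q = 33.7×1.55×2.185 = 114.1 ft³/s
Panel 3-4: Δb = 12.6 ft, d̄ = (1.53+1.23)/2 = 1.38, v̄ = (2.20+2.02)/2 = 2.11 → q = 12.6×1.38×2.11 = 36.69 ft³/s
Panel 4-5: Δb = 10.1 ft, d̄ = (1.23+0.00)/2 = 0.615, v̄ = (2.02+0.00)/2 = 1.01 → q = 10.1×0.615×1.01 = 6.274 ft³/s
Q = Σ q = 170.0 ft³/s

170 ft³/s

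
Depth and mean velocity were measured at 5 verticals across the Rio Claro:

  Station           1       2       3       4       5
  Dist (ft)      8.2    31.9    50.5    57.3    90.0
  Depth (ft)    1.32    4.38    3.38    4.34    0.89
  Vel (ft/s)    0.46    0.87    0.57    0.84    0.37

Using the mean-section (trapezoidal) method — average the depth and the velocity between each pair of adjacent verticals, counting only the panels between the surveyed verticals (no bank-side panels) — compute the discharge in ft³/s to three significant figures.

167 ft³/s

Panel 1-2: Δb = 23.7 ft, d̄ = (1.32+4.38)/2 = 2.85, v̄ = (0.46+0.87)/2 = 0.665 → q = 23.7×2.85×0.665 = 44.92 ft³/s
Panel 2-3: Δb = 18.6 ft, d̄ = (4.38+3.38)/2 = 3.88, v̄ = (0.87+0.57)/2 = 0.72 → q = 18.6×3.88×0.72 = 51.96 ft³/s
Panel 3-4: Δb = 6.8 ft, d̄ = (3.38+4.34)/2 = 3.86, v̄ = (0.57+0.84)/2 = 0.705 → q = 6.8×3.86×0.705 = 18.50 ft³/s
Panel 4-5: Δb = 32.7 ft, d̄ = (4.34+0.89)/2 = 2.615, v̄ = (0.84+0.37)/2 = 0.605 → q = 32.7×2.615×0.605 = 51.73 ft³/s
Q = Σ q = 167.1 ft³/s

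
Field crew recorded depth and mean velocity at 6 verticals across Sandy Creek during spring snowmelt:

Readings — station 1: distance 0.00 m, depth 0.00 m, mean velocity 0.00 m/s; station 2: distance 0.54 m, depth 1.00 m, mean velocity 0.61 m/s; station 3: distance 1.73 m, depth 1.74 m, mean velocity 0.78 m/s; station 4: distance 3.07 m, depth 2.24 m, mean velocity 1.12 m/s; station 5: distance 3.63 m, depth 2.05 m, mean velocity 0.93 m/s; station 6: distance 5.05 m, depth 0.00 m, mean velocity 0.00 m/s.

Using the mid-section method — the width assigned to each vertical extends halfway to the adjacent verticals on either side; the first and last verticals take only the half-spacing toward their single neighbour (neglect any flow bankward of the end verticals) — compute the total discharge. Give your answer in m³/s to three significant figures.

w_2 = (1.73 − 0.00)/2 = 0.865 m; q_2 = 0.61 × 1.00 × 0.865 = 0.5277 m³/s
w_3 = (3.07 − 0.54)/2 = 1.265 m; q_3 = 0.78 × 1.74 × 1.265 = 1.717 m³/s
w_4 = (3.63 − 1.73)/2 = 0.95 m; q_4 = 1.12 × 2.24 × 0.95 = 2.383 m³/s
w_5 = (5.05 − 3.07)/2 = 0.99 m; q_5 = 0.93 × 2.05 × 0.99 = 1.887 m³/s
Stations 1, 6 contribute zero (depth or velocity is 0).
Q = Σ qᵢ = 6.515 m³/s

6.52 m³/s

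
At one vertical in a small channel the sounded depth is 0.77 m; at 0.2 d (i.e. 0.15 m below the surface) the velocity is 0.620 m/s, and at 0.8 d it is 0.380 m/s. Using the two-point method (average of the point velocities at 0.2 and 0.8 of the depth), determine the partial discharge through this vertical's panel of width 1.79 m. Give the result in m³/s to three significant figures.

0.689 m³/s

v̄ = (0.620 + 0.380) / 2 = 0.5000 m/s
q = v̄ × d × w = 0.5000 × 0.77 × 1.79 = 0.6892 m³/s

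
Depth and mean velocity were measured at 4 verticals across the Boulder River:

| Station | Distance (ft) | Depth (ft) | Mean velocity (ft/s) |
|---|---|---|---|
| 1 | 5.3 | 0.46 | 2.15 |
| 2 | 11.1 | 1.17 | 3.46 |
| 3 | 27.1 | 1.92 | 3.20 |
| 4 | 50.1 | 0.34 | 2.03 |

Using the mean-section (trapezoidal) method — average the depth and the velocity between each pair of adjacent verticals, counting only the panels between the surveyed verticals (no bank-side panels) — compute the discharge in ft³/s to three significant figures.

164 ft³/s

Panel 1-2: Δb = 5.8 ft, d̄ = (0.46+1.17)/2 = 0.815, v̄ = (2.15+3.46)/2 = 2.805 → q = 5.8×0.815×2.805 = 13.26 ft³/s
Panel 2-3: Δb = 16 ft, d̄ = (1.17+1.92)/2 = 1.545, v̄ = (3.46+3.20)/2 = 3.33 → q = 16×1.545×3.33 = 82.32 ft³/s
Panel 3-4: Δb = 23 ft, d̄ = (1.92+0.34)/2 = 1.13, v̄ = (3.20+2.03)/2 = 2.615 → q = 23×1.13×2.615 = 67.96 ft³/s
Q = Σ q = 163.5 ft³/s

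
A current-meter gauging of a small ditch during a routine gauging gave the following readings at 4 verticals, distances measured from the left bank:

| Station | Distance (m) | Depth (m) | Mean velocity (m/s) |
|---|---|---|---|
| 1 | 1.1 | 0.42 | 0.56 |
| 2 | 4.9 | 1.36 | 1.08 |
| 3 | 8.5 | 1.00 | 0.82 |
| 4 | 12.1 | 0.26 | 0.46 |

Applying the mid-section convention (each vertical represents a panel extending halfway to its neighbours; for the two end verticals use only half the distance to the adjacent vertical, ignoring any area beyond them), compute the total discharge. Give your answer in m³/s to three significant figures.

w_1 = (4.9 − 1.1)/2 = 1.9 m; q_1 = 0.56 × 0.42 × 1.9 = 0.4469 m³/s
w_2 = (8.5 − 1.1)/2 = 3.7 m; q_2 = 1.08 × 1.36 × 3.7 = 5.435 m³/s
w_3 = (12.1 − 4.9)/2 = 3.6 m; q_3 = 0.82 × 1.00 × 3.6 = 2.952 m³/s
w_4 = (12.1 − 8.5)/2 = 1.8 m; q_4 = 0.46 × 0.26 × 1.8 = 0.2153 m³/s
Q = Σ qᵢ = 9.049 m³/s

9.05 m³/s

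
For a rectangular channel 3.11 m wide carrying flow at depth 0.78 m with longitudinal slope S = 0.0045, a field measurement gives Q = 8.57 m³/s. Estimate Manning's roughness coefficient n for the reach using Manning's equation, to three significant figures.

0.0123

A = b·y = 3.11 × 0.78 = 2.426 m²
P = b + 2y = 3.11 + 2×0.78 = 4.670 m
R = A/P = 2.426/4.670 = 0.5194 m
n = (1/Q)·A·R^(2/3)·S^(1/2) = (1/8.57) × 2.426 × 0.6462 × 0.06708 = 0.01227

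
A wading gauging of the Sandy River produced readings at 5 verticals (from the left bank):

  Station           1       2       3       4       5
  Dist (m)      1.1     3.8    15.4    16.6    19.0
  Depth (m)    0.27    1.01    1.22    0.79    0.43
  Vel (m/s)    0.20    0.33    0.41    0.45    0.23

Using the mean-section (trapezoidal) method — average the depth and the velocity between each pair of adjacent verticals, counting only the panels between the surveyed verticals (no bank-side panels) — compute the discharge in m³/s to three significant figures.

6.26 m³/s

Panel 1-2: Δb = 2.7 m, d̄ = (0.27+1.01)/2 = 0.64, v̄ = (0.20+0.33)/2 = 0.265 → q = 2.7×0.64×0.265 = 0.4579 m³/s
Panel 2-3: Δb = 11.6 m, d̄ = (1.01+1.22)/2 = 1.115, v̄ = (0.33+0.41)/2 = 0.37 → q = 11.6×1.115×0.37 = 4.786 m³/s
Panel 3-4: Δb = 1.2 m, d̄ = (1.22+0.79)/2 = 1.005, v̄ = (0.41+0.45)/2 = 0.43 → q = 1.2×1.005×0.43 = 0.5186 m³/s
Panel 4-5: Δb = 2.4 m, d̄ = (0.79+0.43)/2 = 0.61, v̄ = (0.45+0.23)/2 = 0.34 → q = 2.4×0.61×0.34 = 0.4978 m³/s
Q = Σ q = 6.260 m³/s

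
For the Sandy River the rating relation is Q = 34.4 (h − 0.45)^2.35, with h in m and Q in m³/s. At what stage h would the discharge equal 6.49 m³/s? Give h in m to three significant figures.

0.942 m

h − h₀ = (Q/C)^(1/b) = (6.49/34.4)^(1/2.35) = 0.4918 m
h = 0.45 + 0.4918 = 0.9418 m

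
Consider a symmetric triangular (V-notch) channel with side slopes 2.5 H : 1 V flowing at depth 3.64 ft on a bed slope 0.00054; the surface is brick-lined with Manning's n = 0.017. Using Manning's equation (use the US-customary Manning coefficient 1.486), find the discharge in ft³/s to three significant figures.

95.5 ft³/s

A = z·y² = 2.5×3.64² = 33.12 ft²
P = 2y√(1+z²) = 2×3.64×√(1+2.5²) = 19.60 ft
R = A/P = 33.12/19.60 = 1.690 ft
Q = (1.486/n)·A·R^(2/3)·S^(1/2) = (1.486/0.017) × 33.12 × 1.690^(2/3) × 0.00054^(1/2) = 95.46 ft³/s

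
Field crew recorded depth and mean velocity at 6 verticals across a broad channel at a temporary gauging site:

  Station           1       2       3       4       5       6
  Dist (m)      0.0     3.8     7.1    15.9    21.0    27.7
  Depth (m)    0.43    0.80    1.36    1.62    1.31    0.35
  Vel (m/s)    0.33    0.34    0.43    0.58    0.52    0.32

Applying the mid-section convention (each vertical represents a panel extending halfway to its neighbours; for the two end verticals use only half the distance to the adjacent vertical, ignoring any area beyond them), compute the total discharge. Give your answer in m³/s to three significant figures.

15.7 m³/s

w_1 = (3.8 − 0.0)/2 = 1.9 m; q_1 = 0.33 × 0.43 × 1.9 = 0.2696 m³/s
w_2 = (7.1 − 0.0)/2 = 3.55 m; q_2 = 0.34 × 0.80 × 3.55 = 0.9656 m³/s
w_3 = (15.9 − 3.8)/2 = 6.05 m; q_3 = 0.43 × 1.36 × 6.05 = 3.538 m³/s
w_4 = (21.0 − 7.1)/2 = 6.95 m; q_4 = 0.58 × 1.62 × 6.95 = 6.530 m³/s
w_5 = (27.7 − 15.9)/2 = 5.9 m; q_5 = 0.52 × 1.31 × 5.9 = 4.019 m³/s
w_6 = (27.7 − 21.0)/2 = 3.35 m; q_6 = 0.32 × 0.35 × 3.35 = 0.3752 m³/s
Q = Σ qᵢ = 15.70 m³/s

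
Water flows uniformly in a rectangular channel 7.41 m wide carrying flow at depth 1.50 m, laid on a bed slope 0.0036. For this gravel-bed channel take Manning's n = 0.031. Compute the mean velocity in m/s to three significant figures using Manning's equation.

A = b·y = 7.41 × 1.50 = 11.12 m²
P = b + 2y = 7.41 + 2×1.50 = 10.41 m
R = A/P = 11.12/10.41 = 1.068 m
Q = (1/n)·A·R^(2/3)·S^(1/2) = (1/0.031) × 11.12 × 1.068^(2/3) × 0.0036^(1/2) = 22.47 m³/s
V = Q/A = 22.47/11.12 = 2.022 m/s

2.02 m/s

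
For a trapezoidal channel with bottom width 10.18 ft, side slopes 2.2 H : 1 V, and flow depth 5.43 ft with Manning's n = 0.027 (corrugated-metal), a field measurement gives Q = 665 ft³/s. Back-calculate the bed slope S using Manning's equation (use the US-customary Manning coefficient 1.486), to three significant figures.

A = (b + z·y)·y = (10.18 + 2.2×5.43)×5.43 = 120.1 ft²
P = b + 2y√(1+z²) = 10.18 + 2×5.43×√(1+2.2²) = 36.42 ft
R = A/P = 120.1/36.42 = 3.298 ft
S = (Q·n / (1.486·A·R^(2/3)))² = (665×0.027 / (1.486×120.1×2.216))² = 0.002060

0.00206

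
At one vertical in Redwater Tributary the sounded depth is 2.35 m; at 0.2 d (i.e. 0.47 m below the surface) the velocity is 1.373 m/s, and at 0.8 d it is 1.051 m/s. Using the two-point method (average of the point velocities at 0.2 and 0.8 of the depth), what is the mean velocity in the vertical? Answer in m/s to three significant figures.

1.21 m/s

v̄ = (1.373 + 1.051) / 2 = 1.212 m/s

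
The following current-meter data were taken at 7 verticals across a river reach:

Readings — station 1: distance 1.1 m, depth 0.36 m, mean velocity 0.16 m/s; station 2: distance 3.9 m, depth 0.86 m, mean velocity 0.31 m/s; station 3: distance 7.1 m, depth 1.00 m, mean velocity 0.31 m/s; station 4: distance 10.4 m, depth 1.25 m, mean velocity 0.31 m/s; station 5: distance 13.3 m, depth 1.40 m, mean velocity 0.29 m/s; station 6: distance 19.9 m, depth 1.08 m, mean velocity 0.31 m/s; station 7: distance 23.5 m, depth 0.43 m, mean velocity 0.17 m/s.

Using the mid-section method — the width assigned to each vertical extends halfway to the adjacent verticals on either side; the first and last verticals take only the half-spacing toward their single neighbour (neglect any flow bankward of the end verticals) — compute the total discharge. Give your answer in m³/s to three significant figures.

6.86 m³/s

w_1 = (3.9 − 1.1)/2 = 1.4 m; q_1 = 0.16 × 0.36 × 1.4 = 0.08064 m³/s
w_2 = (7.1 − 1.1)/2 = 3 m; q_2 = 0.31 × 0.86 × 3 = 0.7998 m³/s
w_3 = (10.4 − 3.9)/2 = 3.25 m; q_3 = 0.31 × 1.00 × 3.25 = 1.008 m³/s
w_4 = (13.3 − 7.1)/2 = 3.1 m; q_4 = 0.31 × 1.25 × 3.1 = 1.201 m³/s
w_5 = (19.9 − 10.4)/2 = 4.75 m; q_5 = 0.29 × 1.40 × 4.75 = 1.929 m³/s
w_6 = (23.5 − 13.3)/2 = 5.1 m; q_6 = 0.31 × 1.08 × 5.1 = 1.707 m³/s
w_7 = (23.5 − 19.9)/2 = 1.8 m; q_7 = 0.17 × 0.43 × 1.8 = 0.1316 m³/s
Q = Σ qᵢ = 6.857 m³/s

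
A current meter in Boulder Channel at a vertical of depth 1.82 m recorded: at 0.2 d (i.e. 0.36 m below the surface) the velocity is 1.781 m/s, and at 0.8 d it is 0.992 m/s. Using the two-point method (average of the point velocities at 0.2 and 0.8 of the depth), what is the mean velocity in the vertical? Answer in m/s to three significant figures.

1.39 m/s

v̄ = (1.781 + 0.992) / 2 = 1.387 m/s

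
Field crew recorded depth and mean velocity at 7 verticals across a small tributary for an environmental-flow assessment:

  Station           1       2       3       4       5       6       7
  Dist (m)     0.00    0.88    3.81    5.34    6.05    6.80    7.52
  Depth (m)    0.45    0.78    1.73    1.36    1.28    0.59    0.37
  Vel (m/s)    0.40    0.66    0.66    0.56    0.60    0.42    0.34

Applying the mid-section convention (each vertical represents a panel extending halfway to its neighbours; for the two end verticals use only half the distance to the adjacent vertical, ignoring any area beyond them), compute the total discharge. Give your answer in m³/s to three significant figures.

w_1 = (0.88 − 0.00)/2 = 0.44 m; q_1 = 0.40 × 0.45 × 0.44 = 0.07920 m³/s
w_2 = (3.81 − 0.00)/2 = 1.905 m; q_2 = 0.66 × 0.78 × 1.905 = 0.9807 m³/s
w_3 = (5.34 − 0.88)/2 = 2.23 m; q_3 = 0.66 × 1.73 × 2.23 = 2.546 m³/s
w_4 = (6.05 − 3.81)/2 = 1.12 m; q_4 = 0.56 × 1.36 × 1.12 = 0.8530 m³/s
w_5 = (6.80 − 5.34)/2 = 0.73 m; q_5 = 0.60 × 1.28 × 0.73 = 0.5606 m³/s
w_6 = (7.52 − 6.05)/2 = 0.735 m; q_6 = 0.42 × 0.59 × 0.735 = 0.1821 m³/s
w_7 = (7.52 − 6.80)/2 = 0.36 m; q_7 = 0.34 × 0.37 × 0.36 = 0.04529 m³/s
Q = Σ qᵢ = 5.247 m³/s

5.25 m³/s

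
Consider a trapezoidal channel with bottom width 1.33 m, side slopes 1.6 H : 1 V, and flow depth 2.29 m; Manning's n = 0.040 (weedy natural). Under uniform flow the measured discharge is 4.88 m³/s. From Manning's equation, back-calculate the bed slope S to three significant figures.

0.000243

A = (b + z·y)·y = (1.33 + 1.6×2.29)×2.29 = 11.44 m²
P = b + 2y√(1+z²) = 1.33 + 2×2.29×√(1+1.6²) = 9.972 m
R = A/P = 11.44/9.972 = 1.147 m
S = (Q·n / (1·A·R^(2/3)))² = (4.88×0.040 / (1×11.44×1.096))² = 0.0002427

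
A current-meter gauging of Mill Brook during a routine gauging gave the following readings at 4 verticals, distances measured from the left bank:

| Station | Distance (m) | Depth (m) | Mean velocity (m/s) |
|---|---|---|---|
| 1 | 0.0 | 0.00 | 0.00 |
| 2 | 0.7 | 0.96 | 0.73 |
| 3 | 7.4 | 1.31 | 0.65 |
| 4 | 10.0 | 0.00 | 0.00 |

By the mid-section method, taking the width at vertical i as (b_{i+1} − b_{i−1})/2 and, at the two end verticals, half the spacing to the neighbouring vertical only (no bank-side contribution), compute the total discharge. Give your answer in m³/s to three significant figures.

w_2 = (7.4 − 0.0)/2 = 3.7 m; q_2 = 0.73 × 0.96 × 3.7 = 2.593 m³/s
w_3 = (10.0 − 0.7)/2 = 4.65 m; q_3 = 0.65 × 1.31 × 4.65 = 3.959 m³/s
Stations 1, 4 contribute zero (depth or velocity is 0).
Q = Σ qᵢ = 6.552 m³/s

6.55 m³/s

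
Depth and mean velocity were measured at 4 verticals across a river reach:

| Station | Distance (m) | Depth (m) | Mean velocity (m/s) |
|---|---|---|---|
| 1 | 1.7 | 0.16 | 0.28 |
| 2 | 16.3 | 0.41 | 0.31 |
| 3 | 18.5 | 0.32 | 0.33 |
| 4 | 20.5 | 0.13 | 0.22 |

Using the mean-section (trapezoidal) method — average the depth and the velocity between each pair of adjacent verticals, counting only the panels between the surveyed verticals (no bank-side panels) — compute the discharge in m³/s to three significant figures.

Panel 1-2: Δb = 14.6 m, d̄ = (0.16+0.41)/2 = 0.285, v̄ = (0.28+0.31)/2 = 0.295 → q = 14.6×0.285×0.295 = 1.227 m³/s
Panel 2-3: Δb = 2.2 m, d̄ = (0.41+0.32)/2 = 0.365, v̄ = (0.31+0.33)/2 = 0.32 → q = 2.2×0.365×0.32 = 0.2570 m³/s
Panel 3-4: Δb = 2 m, d̄ = (0.32+0.13)/2 = 0.225, v̄ = (0.33+0.22)/2 = 0.275 → q = 2×0.225×0.275 = 0.1238 m³/s
Q = Σ q = 1.608 m³/s

1.61 m³/s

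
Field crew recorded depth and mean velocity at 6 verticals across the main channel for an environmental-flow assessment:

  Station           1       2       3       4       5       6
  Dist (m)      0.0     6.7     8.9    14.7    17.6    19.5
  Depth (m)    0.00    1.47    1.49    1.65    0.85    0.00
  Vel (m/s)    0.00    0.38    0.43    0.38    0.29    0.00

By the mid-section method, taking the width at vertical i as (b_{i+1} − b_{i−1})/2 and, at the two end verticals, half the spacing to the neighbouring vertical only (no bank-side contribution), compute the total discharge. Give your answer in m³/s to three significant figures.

w_2 = (8.9 − 0.0)/2 = 4.45 m; q_2 = 0.38 × 1.47 × 4.45 = 2.486 m³/s
w_3 = (14.7 − 6.7)/2 = 4 m; q_3 = 0.43 × 1.49 × 4 = 2.563 m³/s
w_4 = (17.6 − 8.9)/2 = 4.35 m; q_4 = 0.38 × 1.65 × 4.35 = 2.727 m³/s
w_5 = (19.5 − 14.7)/2 = 2.4 m; q_5 = 0.29 × 0.85 × 2.4 = 0.5916 m³/s
Stations 1, 6 contribute zero (depth or velocity is 0).
Q = Σ qᵢ = 8.368 m³/s

8.37 m³/s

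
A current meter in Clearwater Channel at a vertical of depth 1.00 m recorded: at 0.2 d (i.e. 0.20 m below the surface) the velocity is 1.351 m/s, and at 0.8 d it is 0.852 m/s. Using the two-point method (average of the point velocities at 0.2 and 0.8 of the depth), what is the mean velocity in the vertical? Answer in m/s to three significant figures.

1.10 m/s

v̄ = (1.351 + 0.852) / 2 = 1.102 m/s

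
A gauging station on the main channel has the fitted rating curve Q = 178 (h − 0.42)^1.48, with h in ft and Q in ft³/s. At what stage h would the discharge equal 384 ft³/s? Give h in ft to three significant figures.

2.10 ft

h − h₀ = (Q/C)^(1/b) = (384/178)^(1/1.48) = 1.681 ft
h = 0.42 + 1.681 = 2.101 ft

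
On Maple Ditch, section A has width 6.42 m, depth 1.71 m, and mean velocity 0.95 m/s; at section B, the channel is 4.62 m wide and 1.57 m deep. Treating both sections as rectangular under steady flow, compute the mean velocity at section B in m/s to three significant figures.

Q = A₁V₁ = (6.42×1.71) × 0.95 = 10.43 m³/s
A₂ = 4.62 × 1.57 = 7.253 m²
V₂ = Q/A₂ = 10.43/7.253 = 1.438 m/s

1.44 m/s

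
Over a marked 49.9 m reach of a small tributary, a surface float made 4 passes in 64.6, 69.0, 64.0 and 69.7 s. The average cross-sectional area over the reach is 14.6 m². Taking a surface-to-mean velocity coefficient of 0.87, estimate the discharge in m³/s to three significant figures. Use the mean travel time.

t̄ = (64.6 + 69.0 + 64.0 + 69.7) / 4 = 66.825 s
v_surface = L / t̄ = 49.9 / 66.825 = 0.7467 m/s
v_mean = 0.87 × 0.7467 = 0.6497 m/s
Q = A × v_mean = 14.6 × 0.6497 = 9.485 m³/s

9.48 m³/s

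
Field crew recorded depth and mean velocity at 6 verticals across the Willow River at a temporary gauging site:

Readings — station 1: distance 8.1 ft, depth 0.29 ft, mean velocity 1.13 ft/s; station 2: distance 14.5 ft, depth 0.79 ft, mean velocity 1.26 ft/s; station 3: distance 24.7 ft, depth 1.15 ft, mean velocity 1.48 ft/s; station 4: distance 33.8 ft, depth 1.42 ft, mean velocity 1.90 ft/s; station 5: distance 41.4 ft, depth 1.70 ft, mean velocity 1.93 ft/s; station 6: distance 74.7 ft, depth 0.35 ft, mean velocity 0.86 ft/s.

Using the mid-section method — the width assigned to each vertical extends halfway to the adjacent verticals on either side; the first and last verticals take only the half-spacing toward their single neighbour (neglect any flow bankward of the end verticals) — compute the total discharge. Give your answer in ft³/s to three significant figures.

120 ft³/s

w_1 = (14.5 − 8.1)/2 = 3.2 ft; q_1 = 1.13 × 0.29 × 3.2 = 1.049 ft³/s
w_2 = (24.7 − 8.1)/2 = 8.3 ft; q_2 = 1.26 × 0.79 × 8.3 = 8.262 ft³/s
w_3 = (33.8 − 14.5)/2 = 9.65 ft; q_3 = 1.48 × 1.15 × 9.65 = 16.42 ft³/s
w_4 = (41.4 − 24.7)/2 = 8.35 ft; q_4 = 1.90 × 1.42 × 8.35 = 22.53 ft³/s
w_5 = (74.7 − 33.8)/2 = 20.45 ft; q_5 = 1.93 × 1.70 × 20.45 = 67.10 ft³/s
w_6 = (74.7 − 41.4)/2 = 16.65 ft; q_6 = 0.86 × 0.35 × 16.65 = 5.012 ft³/s
Q = Σ qᵢ = 120.4 ft³/s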